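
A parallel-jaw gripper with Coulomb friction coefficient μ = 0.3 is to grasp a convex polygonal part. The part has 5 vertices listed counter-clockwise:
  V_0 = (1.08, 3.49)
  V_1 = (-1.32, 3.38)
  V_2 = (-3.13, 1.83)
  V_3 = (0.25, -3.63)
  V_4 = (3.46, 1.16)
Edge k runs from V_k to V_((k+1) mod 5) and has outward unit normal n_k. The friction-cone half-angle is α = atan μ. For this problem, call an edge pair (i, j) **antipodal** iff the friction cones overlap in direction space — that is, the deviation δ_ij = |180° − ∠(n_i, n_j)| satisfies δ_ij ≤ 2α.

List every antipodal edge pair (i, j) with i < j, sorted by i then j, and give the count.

α = atan 0.3 = 16.70°;  2α = 33.40°
n_0 = (-0.0458, +0.9990)
n_1 = (-0.6504, +0.7596)
n_2 = (-0.8503, -0.5264)
n_3 = (+0.8307, -0.5567)
n_4 = (+0.6996, +0.7146)
  (0,1): δ = 142.05°  ·
  (0,2): δ = 60.86°  ·
  (0,3): δ = 53.55°  ·
  (0,4): δ = 132.98°  ·
  (1,2): δ = 98.82°  ·
  (1,3): δ = 15.60°  ✓
  (1,4): δ = 95.03°  ·
  (2,3): δ = 65.59°  ·
  (2,4): δ = 13.85°  ✓
  (3,4): δ = 100.56°  ·
antipodal pairs: 2

count = 2; pairs: (1,3), (2,4)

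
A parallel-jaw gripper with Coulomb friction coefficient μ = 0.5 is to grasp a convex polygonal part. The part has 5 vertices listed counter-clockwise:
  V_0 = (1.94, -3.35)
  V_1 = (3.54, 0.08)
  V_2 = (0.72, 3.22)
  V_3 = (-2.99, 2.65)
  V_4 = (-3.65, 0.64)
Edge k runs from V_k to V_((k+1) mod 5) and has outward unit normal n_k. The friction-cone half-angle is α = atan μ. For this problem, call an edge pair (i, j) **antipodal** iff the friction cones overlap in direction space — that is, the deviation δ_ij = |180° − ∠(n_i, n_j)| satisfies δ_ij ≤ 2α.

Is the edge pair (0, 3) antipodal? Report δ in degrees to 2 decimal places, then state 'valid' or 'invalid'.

α = atan 0.5 = 26.57°;  2α = 53.13°
edge 0: e_0 = (+1.60, +3.43);  n_0 = (+0.9063, -0.4227)
edge 3: e_3 = (-0.66, -2.01);  n_3 = (-0.9501, +0.3120)
∠(n_0, n_3) = 173.17°
δ = |180° − 173.17°| = 6.83°
6.83° ≤ 2α = 53.13°  →  valid

δ = 6.83°, valid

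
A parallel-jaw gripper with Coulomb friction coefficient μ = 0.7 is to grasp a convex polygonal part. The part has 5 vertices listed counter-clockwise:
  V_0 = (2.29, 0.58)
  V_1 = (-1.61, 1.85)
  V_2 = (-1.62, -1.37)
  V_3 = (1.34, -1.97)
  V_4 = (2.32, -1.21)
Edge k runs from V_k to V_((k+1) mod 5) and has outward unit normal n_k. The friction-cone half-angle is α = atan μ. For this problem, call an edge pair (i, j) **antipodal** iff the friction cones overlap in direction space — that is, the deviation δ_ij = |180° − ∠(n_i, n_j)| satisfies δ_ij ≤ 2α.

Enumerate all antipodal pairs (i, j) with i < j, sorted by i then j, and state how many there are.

count = 4; pairs: (0,2), (0,3), (1,3), (1,4)

α = atan 0.7 = 34.99°;  2α = 69.98°
n_0 = (+0.3096, +0.9509)
n_1 = (-1.0000, +0.0031)
n_2 = (-0.1987, -0.9801)
n_3 = (+0.6128, -0.7902)
n_4 = (+0.9999, +0.0168)
  (0,1): δ = 72.14°  ·
  (0,2): δ = 6.58°  ✓
  (0,3): δ = 55.83°  ✓
  (0,4): δ = 109.00°  ·
  (1,2): δ = 101.28°  ·
  (1,3): δ = 52.03°  ✓
  (1,4): δ = 1.14°  ✓
  (2,3): δ = 130.75°  ·
  (2,4): δ = 77.58°  ·
  (3,4): δ = 126.83°  ·
antipodal pairs: 4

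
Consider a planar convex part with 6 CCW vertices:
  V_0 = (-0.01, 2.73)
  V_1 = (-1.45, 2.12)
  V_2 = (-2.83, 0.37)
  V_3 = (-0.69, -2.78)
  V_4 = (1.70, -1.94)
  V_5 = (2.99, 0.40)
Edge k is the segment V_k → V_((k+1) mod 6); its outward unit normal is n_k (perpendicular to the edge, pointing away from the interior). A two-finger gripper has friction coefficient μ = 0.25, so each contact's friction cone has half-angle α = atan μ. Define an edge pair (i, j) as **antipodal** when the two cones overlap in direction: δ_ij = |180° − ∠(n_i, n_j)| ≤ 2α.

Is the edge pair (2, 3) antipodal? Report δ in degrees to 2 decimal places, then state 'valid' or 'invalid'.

δ = 104.83°, invalid

α = atan 0.25 = 14.04°;  2α = 28.07°
edge 2: e_2 = (+2.14, -3.15);  n_2 = (-0.8272, -0.5620)
edge 3: e_3 = (+2.39, +0.84);  n_3 = (+0.3316, -0.9434)
∠(n_2, n_3) = 75.17°
δ = |180° − 75.17°| = 104.83°
104.83° > 2α = 28.07°  →  invalid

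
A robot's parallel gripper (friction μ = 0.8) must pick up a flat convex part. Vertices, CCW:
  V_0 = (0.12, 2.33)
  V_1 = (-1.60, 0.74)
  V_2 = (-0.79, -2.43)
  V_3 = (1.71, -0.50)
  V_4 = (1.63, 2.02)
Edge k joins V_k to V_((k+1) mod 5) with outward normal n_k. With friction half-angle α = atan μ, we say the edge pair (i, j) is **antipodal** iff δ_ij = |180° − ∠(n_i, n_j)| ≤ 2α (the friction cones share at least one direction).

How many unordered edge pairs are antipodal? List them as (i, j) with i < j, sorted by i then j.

count = 6; pairs: (0,2), (0,3), (1,2), (1,3), (1,4), (2,4)

α = atan 0.8 = 38.66°;  2α = 77.32°
n_0 = (-0.6788, +0.7343)
n_1 = (-0.9689, -0.2476)
n_2 = (+0.6111, -0.7916)
n_3 = (+0.9995, +0.0317)
n_4 = (+0.2011, +0.9796)
  (0,1): δ = 118.42°  ·
  (0,2): δ = 5.08°  ✓
  (0,3): δ = 49.07°  ✓
  (0,4): δ = 125.65°  ·
  (1,2): δ = 66.67°  ✓
  (1,3): δ = 12.52°  ✓
  (1,4): δ = 64.06°  ✓
  (2,3): δ = 125.85°  ·
  (2,4): δ = 49.27°  ✓
  (3,4): δ = 103.42°  ·
antipodal pairs: 6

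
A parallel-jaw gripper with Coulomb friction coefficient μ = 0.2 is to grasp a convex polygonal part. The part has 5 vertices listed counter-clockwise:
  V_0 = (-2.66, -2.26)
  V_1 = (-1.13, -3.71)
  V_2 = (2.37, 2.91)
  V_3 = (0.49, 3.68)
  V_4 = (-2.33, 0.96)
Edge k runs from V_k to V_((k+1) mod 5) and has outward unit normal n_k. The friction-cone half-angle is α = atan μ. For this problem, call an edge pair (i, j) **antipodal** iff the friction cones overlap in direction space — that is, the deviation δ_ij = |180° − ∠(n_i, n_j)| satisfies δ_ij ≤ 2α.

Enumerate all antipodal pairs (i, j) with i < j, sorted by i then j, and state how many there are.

count = 3; pairs: (0,2), (1,3), (1,4)

α = atan 0.2 = 11.31°;  2α = 22.62°
n_0 = (-0.6879, -0.7258)
n_1 = (+0.8840, -0.4674)
n_2 = (+0.3790, +0.9254)
n_3 = (-0.6942, +0.7198)
n_4 = (-0.9948, +0.1020)
  (0,1): δ = 74.40°  ·
  (0,2): δ = 21.19°  ✓
  (0,3): δ = 87.43°  ·
  (0,4): δ = 127.61°  ·
  (1,2): δ = 84.41°  ·
  (1,3): δ = 18.17°  ✓
  (1,4): δ = 22.01°  ✓
  (2,3): δ = 113.76°  ·
  (2,4): δ = 73.58°  ·
  (3,4): δ = 139.82°  ·
antipodal pairs: 3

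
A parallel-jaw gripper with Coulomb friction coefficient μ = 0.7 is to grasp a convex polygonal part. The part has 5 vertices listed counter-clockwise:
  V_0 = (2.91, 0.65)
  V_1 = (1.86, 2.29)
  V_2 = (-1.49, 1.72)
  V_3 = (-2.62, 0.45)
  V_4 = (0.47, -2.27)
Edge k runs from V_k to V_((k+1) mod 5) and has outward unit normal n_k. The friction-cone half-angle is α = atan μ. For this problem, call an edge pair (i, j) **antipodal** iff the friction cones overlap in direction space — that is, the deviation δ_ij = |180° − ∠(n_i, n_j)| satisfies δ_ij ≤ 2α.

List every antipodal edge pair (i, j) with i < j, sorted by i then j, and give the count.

count = 4; pairs: (0,3), (1,3), (1,4), (2,4)

α = atan 0.7 = 34.99°;  2α = 69.98°
n_0 = (+0.8422, +0.5392)
n_1 = (-0.1677, +0.9858)
n_2 = (-0.7471, +0.6647)
n_3 = (-0.6607, -0.7506)
n_4 = (+0.7674, -0.6412)
  (0,1): δ = 112.97°  ·
  (0,2): δ = 74.29°  ·
  (0,3): δ = 16.01°  ✓
  (0,4): δ = 107.49°  ·
  (1,2): δ = 141.32°  ·
  (1,3): δ = 51.01°  ✓
  (1,4): δ = 40.46°  ✓
  (2,3): δ = 89.69°  ·
  (2,4): δ = 1.78°  ✓
  (3,4): δ = 88.53°  ·
antipodal pairs: 4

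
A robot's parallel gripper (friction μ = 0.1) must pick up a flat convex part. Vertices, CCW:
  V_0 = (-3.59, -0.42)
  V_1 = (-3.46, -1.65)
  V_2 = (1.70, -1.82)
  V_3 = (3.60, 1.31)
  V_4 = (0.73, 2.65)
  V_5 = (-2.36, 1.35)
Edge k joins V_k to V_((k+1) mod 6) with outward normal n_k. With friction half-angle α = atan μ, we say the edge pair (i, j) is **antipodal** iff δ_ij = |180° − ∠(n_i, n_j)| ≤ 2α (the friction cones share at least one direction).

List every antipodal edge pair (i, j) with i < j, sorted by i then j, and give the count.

α = atan 0.1 = 5.71°;  2α = 11.42°
n_0 = (-0.9945, -0.1051)
n_1 = (-0.0329, -0.9995)
n_2 = (+0.8548, -0.5189)
n_3 = (+0.4231, +0.9061)
n_4 = (-0.3878, +0.9217)
n_5 = (-0.8212, +0.5707)
  (0,1): δ = 97.92°  ·
  (0,2): δ = 37.29°  ·
  (0,3): δ = 58.94°  ·
  (0,4): δ = 106.78°  ·
  (0,5): δ = 139.17°  ·
  (1,2): δ = 119.37°  ·
  (1,3): δ = 23.14°  ·
  (1,4): δ = 24.70°  ·
  (1,5): δ = 57.09°  ·
  (2,3): δ = 83.77°  ·
  (2,4): δ = 35.92°  ·
  (2,5): δ = 3.54°  ✓
  (3,4): δ = 132.16°  ·
  (3,5): δ = 99.77°  ·
  (4,5): δ = 147.61°  ·
antipodal pairs: 1

count = 1; pairs: (2,5)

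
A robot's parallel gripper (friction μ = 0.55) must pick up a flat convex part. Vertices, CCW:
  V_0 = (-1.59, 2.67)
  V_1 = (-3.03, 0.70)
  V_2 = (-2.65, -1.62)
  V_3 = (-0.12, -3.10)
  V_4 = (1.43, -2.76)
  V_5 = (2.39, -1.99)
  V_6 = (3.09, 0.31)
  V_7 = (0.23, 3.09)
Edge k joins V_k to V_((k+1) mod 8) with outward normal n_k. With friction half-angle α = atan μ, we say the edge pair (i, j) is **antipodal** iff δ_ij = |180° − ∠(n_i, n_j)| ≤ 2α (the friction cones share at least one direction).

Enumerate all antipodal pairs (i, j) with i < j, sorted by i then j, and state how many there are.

α = atan 0.55 = 28.81°;  2α = 57.62°
n_0 = (-0.8073, +0.5901)
n_1 = (-0.9868, -0.1616)
n_2 = (-0.5049, -0.8632)
n_3 = (+0.2143, -0.9768)
n_4 = (+0.6257, -0.7801)
n_5 = (+0.9567, -0.2912)
n_6 = (+0.6970, +0.7171)
n_7 = (-0.2249, +0.9744)
  (0,1): δ = 134.53°  ·
  (0,2): δ = 84.16°  ·
  (0,3): δ = 41.46°  ✓
  (0,4): δ = 15.10°  ✓
  (0,5): δ = 19.24°  ✓
  (0,6): δ = 81.98°  ·
  (0,7): δ = 139.16°  ·
  (1,2): δ = 129.63°  ·
  (1,3): δ = 86.93°  ·
  (1,4): δ = 60.57°  ·
  (1,5): δ = 26.23°  ✓
  (1,6): δ = 36.51°  ✓
  (1,7): δ = 93.69°  ·
  (2,3): δ = 137.30°  ·
  (2,4): δ = 110.94°  ·
  (2,5): δ = 76.60°  ·
  (2,6): δ = 13.86°  ✓
  (2,7): δ = 43.32°  ✓
  (3,4): δ = 153.64°  ·
  (3,5): δ = 119.30°  ·
  (3,6): δ = 56.56°  ✓
  (3,7): δ = 0.62°  ✓
  (4,5): δ = 145.66°  ·
  (4,6): δ = 82.92°  ·
  (4,7): δ = 25.74°  ✓
  (5,6): δ = 117.26°  ·
  (5,7): δ = 60.08°  ·
  (6,7): δ = 122.82°  ·
antipodal pairs: 10

count = 10; pairs: (0,3), (0,4), (0,5), (1,5), (1,6), (2,6), (2,7), (3,6), (3,7), (4,7)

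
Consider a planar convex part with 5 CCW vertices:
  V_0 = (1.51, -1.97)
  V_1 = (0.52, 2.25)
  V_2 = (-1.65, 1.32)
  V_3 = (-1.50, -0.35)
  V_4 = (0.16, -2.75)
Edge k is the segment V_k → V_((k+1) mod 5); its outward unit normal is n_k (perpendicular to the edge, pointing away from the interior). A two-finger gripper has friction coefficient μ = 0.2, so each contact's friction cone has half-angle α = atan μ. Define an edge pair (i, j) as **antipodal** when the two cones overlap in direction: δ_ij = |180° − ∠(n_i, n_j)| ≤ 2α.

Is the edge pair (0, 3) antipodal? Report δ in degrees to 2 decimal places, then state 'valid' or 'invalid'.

δ = 21.47°, valid

α = atan 0.2 = 11.31°;  2α = 22.62°
edge 0: e_0 = (-0.99, +4.22);  n_0 = (+0.9736, +0.2284)
edge 3: e_3 = (+1.66, -2.40);  n_3 = (-0.8224, -0.5689)
∠(n_0, n_3) = 158.53°
δ = |180° − 158.53°| = 21.47°
21.47° ≤ 2α = 22.62°  →  valid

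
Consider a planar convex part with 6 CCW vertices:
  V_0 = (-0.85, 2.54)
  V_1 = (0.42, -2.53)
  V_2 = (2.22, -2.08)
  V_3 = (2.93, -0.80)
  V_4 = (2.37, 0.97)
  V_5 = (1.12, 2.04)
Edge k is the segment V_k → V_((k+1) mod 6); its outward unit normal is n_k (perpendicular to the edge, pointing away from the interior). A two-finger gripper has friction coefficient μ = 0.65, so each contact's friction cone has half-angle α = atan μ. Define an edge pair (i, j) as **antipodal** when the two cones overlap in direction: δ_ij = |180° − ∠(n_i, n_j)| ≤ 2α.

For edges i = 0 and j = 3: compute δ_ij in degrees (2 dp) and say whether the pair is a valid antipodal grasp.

α = atan 0.65 = 33.02°;  2α = 66.05°
edge 0: e_0 = (+1.27, -5.07);  n_0 = (-0.9700, -0.2430)
edge 3: e_3 = (-0.56, +1.77);  n_3 = (+0.9534, +0.3016)
∠(n_0, n_3) = 176.51°
δ = |180° − 176.51°| = 3.49°
3.49° ≤ 2α = 66.05°  →  valid

δ = 3.49°, valid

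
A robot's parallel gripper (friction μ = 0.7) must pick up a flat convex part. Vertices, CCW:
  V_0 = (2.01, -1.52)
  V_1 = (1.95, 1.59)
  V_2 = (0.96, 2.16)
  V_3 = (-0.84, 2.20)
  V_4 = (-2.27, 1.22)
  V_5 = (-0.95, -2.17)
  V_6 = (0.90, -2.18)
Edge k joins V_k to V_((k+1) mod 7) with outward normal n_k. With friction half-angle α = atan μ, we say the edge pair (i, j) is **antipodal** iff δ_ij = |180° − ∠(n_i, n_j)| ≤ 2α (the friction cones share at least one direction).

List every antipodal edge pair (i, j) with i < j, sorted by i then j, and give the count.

count = 10; pairs: (0,3), (0,4), (1,4), (1,5), (1,6), (2,4), (2,5), (2,6), (3,5), (3,6)

α = atan 0.7 = 34.99°;  2α = 69.98°
n_0 = (+0.9998, +0.0193)
n_1 = (+0.4990, +0.8666)
n_2 = (+0.0222, +0.9998)
n_3 = (-0.5653, +0.8249)
n_4 = (-0.9318, -0.3628)
n_5 = (-0.0054, -1.0000)
n_6 = (+0.5111, -0.8595)
  (0,1): δ = 121.04°  ·
  (0,2): δ = 92.38°  ·
  (0,3): δ = 56.68°  ✓
  (0,4): δ = 20.17°  ✓
  (0,5): δ = 88.59°  ·
  (0,6): δ = 119.63°  ·
  (1,2): δ = 151.34°  ·
  (1,3): δ = 115.65°  ·
  (1,4): δ = 38.79°  ✓
  (1,5): δ = 29.62°  ✓
  (1,6): δ = 60.67°  ✓
  (2,3): δ = 144.30°  ·
  (2,4): δ = 67.45°  ✓
  (2,5): δ = 0.96°  ✓
  (2,6): δ = 32.01°  ✓
  (3,4): δ = 103.15°  ·
  (3,5): δ = 34.73°  ✓
  (3,6): δ = 3.69°  ✓
  (4,5): δ = 111.58°  ·
  (4,6): δ = 80.54°  ·
  (5,6): δ = 148.95°  ·
antipodal pairs: 10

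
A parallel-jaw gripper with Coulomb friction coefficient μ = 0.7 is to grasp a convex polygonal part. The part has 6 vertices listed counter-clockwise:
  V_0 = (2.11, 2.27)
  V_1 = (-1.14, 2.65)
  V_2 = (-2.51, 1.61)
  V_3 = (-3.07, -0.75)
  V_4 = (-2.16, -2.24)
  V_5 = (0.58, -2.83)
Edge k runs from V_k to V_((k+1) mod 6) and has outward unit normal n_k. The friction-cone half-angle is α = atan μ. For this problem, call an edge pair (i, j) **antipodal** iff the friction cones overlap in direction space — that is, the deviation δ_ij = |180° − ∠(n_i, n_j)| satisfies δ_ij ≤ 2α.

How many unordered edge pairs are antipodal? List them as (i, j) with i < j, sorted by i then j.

count = 6; pairs: (0,3), (0,4), (1,4), (1,5), (2,5), (3,5)

α = atan 0.7 = 34.99°;  2α = 69.98°
n_0 = (+0.1161, +0.9932)
n_1 = (-0.6046, +0.7965)
n_2 = (-0.9730, +0.2309)
n_3 = (-0.8534, -0.5212)
n_4 = (-0.2105, -0.9776)
n_5 = (+0.9578, -0.2873)
  (0,1): δ = 136.13°  ·
  (0,2): δ = 96.68°  ·
  (0,3): δ = 51.92°  ✓
  (0,4): δ = 5.48°  ✓
  (0,5): δ = 79.97°  ·
  (1,2): δ = 140.55°  ·
  (1,3): δ = 95.79°  ·
  (1,4): δ = 49.35°  ✓
  (1,5): δ = 36.10°  ✓
  (2,3): δ = 135.24°  ·
  (2,4): δ = 88.80°  ·
  (2,5): δ = 3.35°  ✓
  (3,4): δ = 133.57°  ·
  (3,5): δ = 48.11°  ✓
  (4,5): δ = 94.55°  ·
antipodal pairs: 6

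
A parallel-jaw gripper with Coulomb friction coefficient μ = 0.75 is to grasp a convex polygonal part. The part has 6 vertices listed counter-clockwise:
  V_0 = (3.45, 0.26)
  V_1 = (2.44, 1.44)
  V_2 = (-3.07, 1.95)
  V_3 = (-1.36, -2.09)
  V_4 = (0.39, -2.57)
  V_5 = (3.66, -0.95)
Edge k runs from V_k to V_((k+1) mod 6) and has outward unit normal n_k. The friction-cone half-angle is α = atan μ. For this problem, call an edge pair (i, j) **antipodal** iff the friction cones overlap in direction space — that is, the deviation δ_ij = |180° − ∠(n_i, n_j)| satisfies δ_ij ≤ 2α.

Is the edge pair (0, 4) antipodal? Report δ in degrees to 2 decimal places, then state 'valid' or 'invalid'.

α = atan 0.75 = 36.87°;  2α = 73.74°
edge 0: e_0 = (-1.01, +1.18);  n_0 = (+0.7597, +0.6503)
edge 4: e_4 = (+3.27, +1.62);  n_4 = (+0.4439, -0.8961)
∠(n_0, n_4) = 104.21°
δ = |180° − 104.21°| = 75.79°
75.79° > 2α = 73.74°  →  invalid

δ = 75.79°, invalid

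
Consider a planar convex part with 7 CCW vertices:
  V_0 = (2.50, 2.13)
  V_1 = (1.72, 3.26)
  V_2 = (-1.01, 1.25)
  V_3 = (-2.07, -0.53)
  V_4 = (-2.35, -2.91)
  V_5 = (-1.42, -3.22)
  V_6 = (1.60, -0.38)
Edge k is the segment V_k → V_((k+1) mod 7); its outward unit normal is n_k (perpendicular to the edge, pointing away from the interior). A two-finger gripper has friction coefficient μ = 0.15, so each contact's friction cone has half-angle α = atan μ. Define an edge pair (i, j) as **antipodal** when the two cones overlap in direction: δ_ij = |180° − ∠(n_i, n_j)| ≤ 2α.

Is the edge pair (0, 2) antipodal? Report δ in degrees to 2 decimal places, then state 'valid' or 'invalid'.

α = atan 0.15 = 8.53°;  2α = 17.06°
edge 0: e_0 = (-0.78, +1.13);  n_0 = (+0.8230, +0.5681)
edge 2: e_2 = (-1.06, -1.78);  n_2 = (-0.8592, +0.5117)
∠(n_0, n_2) = 114.61°
δ = |180° − 114.61°| = 65.39°
65.39° > 2α = 17.06°  →  invalid

δ = 65.39°, invalid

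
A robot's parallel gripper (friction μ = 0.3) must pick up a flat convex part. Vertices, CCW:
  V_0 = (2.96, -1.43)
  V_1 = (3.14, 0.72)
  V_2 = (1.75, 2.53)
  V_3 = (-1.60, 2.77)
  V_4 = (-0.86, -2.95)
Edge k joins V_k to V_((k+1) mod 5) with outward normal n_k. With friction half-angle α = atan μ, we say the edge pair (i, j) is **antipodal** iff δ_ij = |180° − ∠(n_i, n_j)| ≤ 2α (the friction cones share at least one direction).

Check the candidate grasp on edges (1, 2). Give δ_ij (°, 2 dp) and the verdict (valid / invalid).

δ = 131.62°, invalid

α = atan 0.3 = 16.70°;  2α = 33.40°
edge 1: e_1 = (-1.39, +1.81);  n_1 = (+0.7931, +0.6091)
edge 2: e_2 = (-3.35, +0.24);  n_2 = (+0.0715, +0.9974)
∠(n_1, n_2) = 48.38°
δ = |180° − 48.38°| = 131.62°
131.62° > 2α = 33.40°  →  invalid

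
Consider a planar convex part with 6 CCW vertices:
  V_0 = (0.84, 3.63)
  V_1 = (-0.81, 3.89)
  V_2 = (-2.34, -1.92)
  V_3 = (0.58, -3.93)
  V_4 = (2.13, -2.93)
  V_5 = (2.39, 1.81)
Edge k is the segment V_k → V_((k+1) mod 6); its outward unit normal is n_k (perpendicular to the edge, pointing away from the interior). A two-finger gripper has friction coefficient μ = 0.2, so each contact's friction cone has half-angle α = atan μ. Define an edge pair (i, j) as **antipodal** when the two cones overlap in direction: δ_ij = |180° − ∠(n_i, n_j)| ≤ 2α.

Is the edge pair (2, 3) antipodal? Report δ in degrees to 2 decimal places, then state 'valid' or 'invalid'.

δ = 112.63°, invalid

α = atan 0.2 = 11.31°;  2α = 22.62°
edge 2: e_2 = (+2.92, -2.01);  n_2 = (-0.5670, -0.8237)
edge 3: e_3 = (+1.55, +1.00);  n_3 = (+0.5421, -0.8403)
∠(n_2, n_3) = 67.37°
δ = |180° − 67.37°| = 112.63°
112.63° > 2α = 22.62°  →  invalid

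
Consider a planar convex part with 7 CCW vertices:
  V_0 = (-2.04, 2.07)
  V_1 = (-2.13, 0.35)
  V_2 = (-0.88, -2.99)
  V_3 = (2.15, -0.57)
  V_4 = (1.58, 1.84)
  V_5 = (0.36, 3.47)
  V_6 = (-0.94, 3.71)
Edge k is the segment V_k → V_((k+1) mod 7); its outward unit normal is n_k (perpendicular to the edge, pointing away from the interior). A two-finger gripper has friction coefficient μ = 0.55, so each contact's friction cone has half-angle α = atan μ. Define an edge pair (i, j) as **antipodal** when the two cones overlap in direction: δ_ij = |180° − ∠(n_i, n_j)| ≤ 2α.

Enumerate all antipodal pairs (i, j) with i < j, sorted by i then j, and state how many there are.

count = 8; pairs: (0,2), (0,3), (0,4), (1,3), (1,4), (2,5), (2,6), (3,6)

α = atan 0.55 = 28.81°;  2α = 57.62°
n_0 = (-0.9986, +0.0523)
n_1 = (-0.9366, -0.3505)
n_2 = (+0.6241, -0.7814)
n_3 = (+0.9732, +0.2302)
n_4 = (+0.8006, +0.5992)
n_5 = (+0.1815, +0.9834)
n_6 = (-0.8305, +0.5570)
  (0,1): δ = 156.49°  ·
  (0,2): δ = 48.39°  ✓
  (0,3): δ = 16.30°  ✓
  (0,4): δ = 39.81°  ✓
  (0,5): δ = 82.54°  ·
  (0,6): δ = 149.14°  ·
  (1,2): δ = 71.90°  ·
  (1,3): δ = 7.21°  ✓
  (1,4): δ = 16.30°  ✓
  (1,5): δ = 59.02°  ·
  (1,6): δ = 125.63°  ·
  (2,3): δ = 115.31°  ·
  (2,4): δ = 91.80°  ·
  (2,5): δ = 49.07°  ✓
  (2,6): δ = 17.54°  ✓
  (3,4): δ = 156.49°  ·
  (3,5): δ = 113.77°  ·
  (3,6): δ = 47.16°  ✓
  (4,5): δ = 137.27°  ·
  (4,6): δ = 70.66°  ·
  (5,6): δ = 113.39°  ·
antipodal pairs: 8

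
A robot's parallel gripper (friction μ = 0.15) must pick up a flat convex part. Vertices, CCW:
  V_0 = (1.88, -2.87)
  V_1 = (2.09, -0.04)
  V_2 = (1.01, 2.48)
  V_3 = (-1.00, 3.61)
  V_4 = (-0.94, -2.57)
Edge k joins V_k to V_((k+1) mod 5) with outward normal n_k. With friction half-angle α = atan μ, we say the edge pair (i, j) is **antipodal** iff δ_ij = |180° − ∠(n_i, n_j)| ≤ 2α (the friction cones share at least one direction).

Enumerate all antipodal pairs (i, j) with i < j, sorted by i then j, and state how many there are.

α = atan 0.15 = 8.53°;  2α = 17.06°
n_0 = (+0.9973, -0.0740)
n_1 = (+0.9191, +0.3939)
n_2 = (+0.4901, +0.8717)
n_3 = (-1.0000, -0.0097)
n_4 = (-0.1058, -0.9944)
  (0,1): δ = 152.56°  ·
  (0,2): δ = 115.10°  ·
  (0,3): δ = 4.80°  ✓
  (0,4): δ = 88.17°  ·
  (1,2): δ = 142.54°  ·
  (1,3): δ = 22.64°  ·
  (1,4): δ = 60.73°  ·
  (2,3): δ = 60.10°  ·
  (2,4): δ = 23.27°  ·
  (3,4): δ = 96.63°  ·
antipodal pairs: 1

count = 1; pairs: (0,3)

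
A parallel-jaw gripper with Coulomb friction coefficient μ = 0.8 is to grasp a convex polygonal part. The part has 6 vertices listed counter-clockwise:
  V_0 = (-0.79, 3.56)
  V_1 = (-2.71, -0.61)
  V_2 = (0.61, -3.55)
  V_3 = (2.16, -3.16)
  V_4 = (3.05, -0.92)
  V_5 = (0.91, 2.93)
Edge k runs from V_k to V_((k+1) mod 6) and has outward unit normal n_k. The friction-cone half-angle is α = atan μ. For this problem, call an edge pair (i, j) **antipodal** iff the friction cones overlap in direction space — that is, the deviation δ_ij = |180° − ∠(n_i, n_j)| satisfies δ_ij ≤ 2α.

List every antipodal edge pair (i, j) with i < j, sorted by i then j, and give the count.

α = atan 0.8 = 38.66°;  2α = 77.32°
n_0 = (-0.9083, +0.4182)
n_1 = (-0.6630, -0.7487)
n_2 = (+0.2440, -0.9698)
n_3 = (+0.9293, -0.3692)
n_4 = (+0.8741, +0.4858)
n_5 = (+0.3475, +0.9377)
  (0,1): δ = 106.80°  ·
  (0,2): δ = 51.15°  ✓
  (0,3): δ = 3.05°  ✓
  (0,4): δ = 53.79°  ✓
  (0,5): δ = 94.39°  ·
  (1,2): δ = 124.35°  ·
  (1,3): δ = 70.14°  ✓
  (1,4): δ = 19.41°  ✓
  (1,5): δ = 21.19°  ✓
  (2,3): δ = 125.79°  ·
  (2,4): δ = 75.06°  ✓
  (2,5): δ = 34.46°  ✓
  (3,4): δ = 129.26°  ·
  (3,5): δ = 88.67°  ·
  (4,5): δ = 139.40°  ·
antipodal pairs: 8

count = 8; pairs: (0,2), (0,3), (0,4), (1,3), (1,4), (1,5), (2,4), (2,5)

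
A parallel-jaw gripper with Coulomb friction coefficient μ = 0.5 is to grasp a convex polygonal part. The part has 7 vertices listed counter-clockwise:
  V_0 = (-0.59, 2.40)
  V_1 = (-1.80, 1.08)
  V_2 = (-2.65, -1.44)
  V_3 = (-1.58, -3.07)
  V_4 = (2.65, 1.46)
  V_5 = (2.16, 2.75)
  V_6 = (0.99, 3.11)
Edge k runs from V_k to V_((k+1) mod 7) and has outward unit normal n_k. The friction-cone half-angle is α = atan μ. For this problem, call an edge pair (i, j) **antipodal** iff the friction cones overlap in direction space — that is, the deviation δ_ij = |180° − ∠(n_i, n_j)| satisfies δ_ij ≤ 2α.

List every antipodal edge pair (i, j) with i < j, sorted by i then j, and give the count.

α = atan 0.5 = 26.57°;  2α = 53.13°
n_0 = (-0.7372, +0.6757)
n_1 = (-0.9475, +0.3196)
n_2 = (-0.8360, -0.5488)
n_3 = (+0.7309, -0.6825)
n_4 = (+0.9348, +0.3551)
n_5 = (+0.2941, +0.9558)
n_6 = (-0.4099, +0.9121)
  (0,1): δ = 156.13°  ·
  (0,2): δ = 104.21°  ·
  (0,3): δ = 0.53°  ✓
  (0,4): δ = 63.31°  ·
  (0,5): δ = 115.41°  ·
  (0,6): δ = 156.71°  ·
  (1,2): δ = 128.08°  ·
  (1,3): δ = 24.40°  ✓
  (1,4): δ = 39.44°  ✓
  (1,5): δ = 91.54°  ·
  (1,6): δ = 132.84°  ·
  (2,3): δ = 76.32°  ·
  (2,4): δ = 12.48°  ✓
  (2,5): δ = 39.61°  ✓
  (2,6): δ = 80.92°  ·
  (3,4): δ = 116.16°  ·
  (3,5): δ = 64.06°  ·
  (3,6): δ = 22.76°  ✓
  (4,5): δ = 127.90°  ·
  (4,6): δ = 86.60°  ·
  (5,6): δ = 138.70°  ·
antipodal pairs: 6

count = 6; pairs: (0,3), (1,3), (1,4), (2,4), (2,5), (3,6)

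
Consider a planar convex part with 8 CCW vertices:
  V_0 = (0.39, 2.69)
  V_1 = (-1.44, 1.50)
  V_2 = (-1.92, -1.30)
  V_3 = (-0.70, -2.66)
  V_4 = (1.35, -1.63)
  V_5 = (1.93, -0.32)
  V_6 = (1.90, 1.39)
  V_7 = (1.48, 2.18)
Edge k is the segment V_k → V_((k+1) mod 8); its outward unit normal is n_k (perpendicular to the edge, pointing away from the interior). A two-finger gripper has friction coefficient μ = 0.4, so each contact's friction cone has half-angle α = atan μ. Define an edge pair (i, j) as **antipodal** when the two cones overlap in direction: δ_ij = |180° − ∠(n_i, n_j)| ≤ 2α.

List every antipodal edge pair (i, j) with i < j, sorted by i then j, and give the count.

α = atan 0.4 = 21.80°;  2α = 43.60°
n_0 = (-0.5451, +0.8383)
n_1 = (-0.9856, +0.1690)
n_2 = (-0.7444, -0.6678)
n_3 = (+0.4490, -0.8936)
n_4 = (+0.9144, -0.4048)
n_5 = (+0.9998, +0.0175)
n_6 = (+0.8830, +0.4694)
n_7 = (+0.4238, +0.9058)
  (0,1): δ = 132.76°  ·
  (0,2): δ = 81.14°  ·
  (0,3): δ = 6.36°  ✓
  (0,4): δ = 33.08°  ✓
  (0,5): δ = 57.97°  ·
  (0,6): δ = 84.96°  ·
  (0,7): δ = 121.89°  ·
  (1,2): δ = 128.38°  ·
  (1,3): δ = 53.60°  ·
  (1,4): δ = 14.15°  ✓
  (1,5): δ = 10.73°  ✓
  (1,6): δ = 37.72°  ✓
  (1,7): δ = 74.65°  ·
  (2,3): δ = 105.22°  ·
  (2,4): δ = 65.78°  ·
  (2,5): δ = 40.89°  ✓
  (2,6): δ = 13.90°  ✓
  (2,7): δ = 23.03°  ✓
  (3,4): δ = 140.56°  ·
  (3,5): δ = 115.67°  ·
  (3,6): δ = 88.68°  ·
  (3,7): δ = 51.75°  ·
  (4,5): δ = 155.11°  ·
  (4,6): δ = 128.12°  ·
  (4,7): δ = 91.19°  ·
  (5,6): δ = 153.01°  ·
  (5,7): δ = 116.08°  ·
  (6,7): δ = 143.07°  ·
antipodal pairs: 8

count = 8; pairs: (0,3), (0,4), (1,4), (1,5), (1,6), (2,5), (2,6), (2,7)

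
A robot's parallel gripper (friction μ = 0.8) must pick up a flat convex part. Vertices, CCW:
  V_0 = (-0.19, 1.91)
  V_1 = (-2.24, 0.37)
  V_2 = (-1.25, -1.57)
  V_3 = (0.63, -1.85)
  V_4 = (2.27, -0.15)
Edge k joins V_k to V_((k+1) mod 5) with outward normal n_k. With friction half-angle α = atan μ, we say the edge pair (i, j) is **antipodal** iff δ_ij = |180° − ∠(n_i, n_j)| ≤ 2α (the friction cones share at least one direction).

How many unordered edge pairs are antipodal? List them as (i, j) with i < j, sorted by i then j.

count = 5; pairs: (0,2), (0,3), (1,3), (1,4), (2,4)

α = atan 0.8 = 38.66°;  2α = 77.32°
n_0 = (-0.6006, +0.7995)
n_1 = (-0.8907, -0.4545)
n_2 = (-0.1473, -0.9891)
n_3 = (+0.7197, -0.6943)
n_4 = (+0.6420, +0.7667)
  (0,1): δ = 99.88°  ·
  (0,2): δ = 45.39°  ✓
  (0,3): δ = 9.11°  ✓
  (0,4): δ = 103.14°  ·
  (1,2): δ = 125.51°  ·
  (1,3): δ = 71.01°  ✓
  (1,4): δ = 23.02°  ✓
  (2,3): δ = 125.50°  ·
  (2,4): δ = 31.47°  ✓
  (3,4): δ = 85.97°  ·
antipodal pairs: 5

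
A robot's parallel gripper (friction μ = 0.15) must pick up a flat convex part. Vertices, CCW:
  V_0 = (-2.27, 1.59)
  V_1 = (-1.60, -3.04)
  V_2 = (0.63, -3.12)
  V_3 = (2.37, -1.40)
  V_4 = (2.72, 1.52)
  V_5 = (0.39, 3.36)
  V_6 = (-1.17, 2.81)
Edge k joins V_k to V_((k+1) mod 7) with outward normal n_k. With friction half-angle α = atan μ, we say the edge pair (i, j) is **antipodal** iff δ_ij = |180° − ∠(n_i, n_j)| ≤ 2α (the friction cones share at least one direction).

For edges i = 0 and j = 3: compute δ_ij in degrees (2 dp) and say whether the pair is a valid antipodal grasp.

α = atan 0.15 = 8.53°;  2α = 17.06°
edge 0: e_0 = (+0.67, -4.63);  n_0 = (-0.9897, -0.1432)
edge 3: e_3 = (+0.35, +2.92);  n_3 = (+0.9929, -0.1190)
∠(n_0, n_3) = 164.93°
δ = |180° − 164.93°| = 15.07°
15.07° ≤ 2α = 17.06°  →  valid

δ = 15.07°, valid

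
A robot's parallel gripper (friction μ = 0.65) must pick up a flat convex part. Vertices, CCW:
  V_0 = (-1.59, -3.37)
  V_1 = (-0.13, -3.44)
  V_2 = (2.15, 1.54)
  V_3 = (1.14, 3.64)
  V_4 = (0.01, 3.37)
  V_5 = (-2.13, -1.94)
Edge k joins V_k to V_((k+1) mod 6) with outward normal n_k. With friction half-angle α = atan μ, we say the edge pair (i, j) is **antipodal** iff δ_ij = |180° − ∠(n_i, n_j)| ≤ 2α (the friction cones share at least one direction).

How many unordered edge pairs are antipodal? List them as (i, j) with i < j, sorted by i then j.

α = atan 0.65 = 33.02°;  2α = 66.05°
n_0 = (-0.0479, -0.9989)
n_1 = (+0.9092, -0.4163)
n_2 = (+0.9012, +0.4334)
n_3 = (-0.2324, +0.9726)
n_4 = (-0.9275, +0.3738)
n_5 = (-0.9355, -0.3533)
  (0,1): δ = 111.85°  ·
  (0,2): δ = 61.57°  ✓
  (0,3): δ = 16.18°  ✓
  (0,4): δ = 70.79°  ·
  (0,5): δ = 113.43°  ·
  (1,2): δ = 129.71°  ·
  (1,3): δ = 51.96°  ✓
  (1,4): δ = 2.65°  ✓
  (1,5): δ = 45.29°  ✓
  (2,3): δ = 102.25°  ·
  (2,4): δ = 47.64°  ✓
  (2,5): δ = 5.00°  ✓
  (3,4): δ = 125.39°  ·
  (3,5): δ = 82.75°  ·
  (4,5): δ = 137.36°  ·
antipodal pairs: 7

count = 7; pairs: (0,2), (0,3), (1,3), (1,4), (1,5), (2,4), (2,5)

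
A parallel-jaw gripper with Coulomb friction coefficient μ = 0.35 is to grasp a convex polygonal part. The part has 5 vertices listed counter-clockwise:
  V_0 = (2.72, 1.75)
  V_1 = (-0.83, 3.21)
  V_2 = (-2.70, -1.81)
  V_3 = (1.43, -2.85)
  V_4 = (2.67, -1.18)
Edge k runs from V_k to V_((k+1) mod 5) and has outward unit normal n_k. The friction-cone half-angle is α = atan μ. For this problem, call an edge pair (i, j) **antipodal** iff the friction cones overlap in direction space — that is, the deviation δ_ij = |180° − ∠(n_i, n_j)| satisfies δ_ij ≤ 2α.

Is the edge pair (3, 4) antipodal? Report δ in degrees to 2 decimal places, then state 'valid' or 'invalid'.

α = atan 0.35 = 19.29°;  2α = 38.58°
edge 3: e_3 = (+1.24, +1.67);  n_3 = (+0.8029, -0.5961)
edge 4: e_4 = (+0.05, +2.93);  n_4 = (+0.9999, -0.0171)
∠(n_3, n_4) = 35.62°
δ = |180° − 35.62°| = 144.38°
144.38° > 2α = 38.58°  →  invalid

δ = 144.38°, invalid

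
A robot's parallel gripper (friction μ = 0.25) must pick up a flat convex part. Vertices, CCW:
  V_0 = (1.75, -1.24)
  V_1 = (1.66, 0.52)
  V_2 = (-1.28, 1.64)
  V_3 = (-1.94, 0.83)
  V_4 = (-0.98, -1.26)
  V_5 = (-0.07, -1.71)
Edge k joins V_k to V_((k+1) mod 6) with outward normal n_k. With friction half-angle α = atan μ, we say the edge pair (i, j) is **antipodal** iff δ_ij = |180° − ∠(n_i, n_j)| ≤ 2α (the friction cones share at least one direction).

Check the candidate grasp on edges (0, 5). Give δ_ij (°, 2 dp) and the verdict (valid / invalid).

δ = 101.55°, invalid

α = atan 0.25 = 14.04°;  2α = 28.07°
edge 0: e_0 = (-0.09, +1.76);  n_0 = (+0.9987, +0.0511)
edge 5: e_5 = (+1.82, +0.47);  n_5 = (+0.2500, -0.9682)
∠(n_0, n_5) = 78.45°
δ = |180° − 78.45°| = 101.55°
101.55° > 2α = 28.07°  →  invalid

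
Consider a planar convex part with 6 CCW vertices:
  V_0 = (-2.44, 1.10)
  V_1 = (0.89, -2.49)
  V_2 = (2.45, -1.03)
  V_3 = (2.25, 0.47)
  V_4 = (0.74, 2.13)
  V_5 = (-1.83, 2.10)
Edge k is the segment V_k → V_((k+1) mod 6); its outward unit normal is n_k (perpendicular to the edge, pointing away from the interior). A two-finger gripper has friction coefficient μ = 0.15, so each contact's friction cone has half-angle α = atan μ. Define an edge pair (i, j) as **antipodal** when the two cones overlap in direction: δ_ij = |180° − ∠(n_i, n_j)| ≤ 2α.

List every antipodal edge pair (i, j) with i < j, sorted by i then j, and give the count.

count = 2; pairs: (0,3), (1,5)

α = atan 0.15 = 8.53°;  2α = 17.06°
n_0 = (-0.7332, -0.6801)
n_1 = (+0.6833, -0.7301)
n_2 = (+0.9912, +0.1322)
n_3 = (+0.7397, +0.6729)
n_4 = (-0.0117, +0.9999)
n_5 = (-0.8537, +0.5208)
  (0,1): δ = 89.74°  ·
  (0,2): δ = 35.25°  ·
  (0,3): δ = 0.56°  ✓
  (0,4): δ = 47.82°  ·
  (0,5): δ = 105.77°  ·
  (1,2): δ = 125.51°  ·
  (1,3): δ = 90.81°  ·
  (1,4): δ = 42.43°  ·
  (1,5): δ = 15.51°  ✓
  (2,3): δ = 145.30°  ·
  (2,4): δ = 96.93°  ·
  (2,5): δ = 38.98°  ·
  (3,4): δ = 131.62°  ·
  (3,5): δ = 73.67°  ·
  (4,5): δ = 122.05°  ·
antipodal pairs: 2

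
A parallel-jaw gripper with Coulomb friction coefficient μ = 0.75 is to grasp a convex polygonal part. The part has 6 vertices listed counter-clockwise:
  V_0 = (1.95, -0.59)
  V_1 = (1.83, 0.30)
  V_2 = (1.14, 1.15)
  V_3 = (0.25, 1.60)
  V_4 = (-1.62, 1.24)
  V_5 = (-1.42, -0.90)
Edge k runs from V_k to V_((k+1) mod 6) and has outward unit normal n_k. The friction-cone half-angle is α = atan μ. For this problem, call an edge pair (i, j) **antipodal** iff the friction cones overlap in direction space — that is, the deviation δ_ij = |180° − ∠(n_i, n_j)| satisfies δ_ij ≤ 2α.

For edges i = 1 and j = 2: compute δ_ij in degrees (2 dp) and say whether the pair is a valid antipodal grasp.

δ = 155.89°, invalid

α = atan 0.75 = 36.87°;  2α = 73.74°
edge 1: e_1 = (-0.69, +0.85);  n_1 = (+0.7764, +0.6302)
edge 2: e_2 = (-0.89, +0.45);  n_2 = (+0.4512, +0.8924)
∠(n_1, n_2) = 24.11°
δ = |180° − 24.11°| = 155.89°
155.89° > 2α = 73.74°  →  invalid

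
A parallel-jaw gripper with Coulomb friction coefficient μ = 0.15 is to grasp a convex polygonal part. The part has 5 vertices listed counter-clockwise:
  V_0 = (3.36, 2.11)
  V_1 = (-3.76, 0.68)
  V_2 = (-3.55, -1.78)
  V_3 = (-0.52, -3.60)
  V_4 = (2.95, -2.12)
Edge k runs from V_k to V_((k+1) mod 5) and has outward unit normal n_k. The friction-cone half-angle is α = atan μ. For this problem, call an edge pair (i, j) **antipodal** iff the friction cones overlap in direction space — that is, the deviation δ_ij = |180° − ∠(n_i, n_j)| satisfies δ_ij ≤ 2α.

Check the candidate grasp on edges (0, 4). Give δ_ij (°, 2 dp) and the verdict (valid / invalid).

α = atan 0.15 = 8.53°;  2α = 17.06°
edge 0: e_0 = (-7.12, -1.43);  n_0 = (-0.1969, +0.9804)
edge 4: e_4 = (+0.41, +4.23);  n_4 = (+0.9953, -0.0965)
∠(n_0, n_4) = 106.89°
δ = |180° − 106.89°| = 73.11°
73.11° > 2α = 17.06°  →  invalid

δ = 73.11°, invalid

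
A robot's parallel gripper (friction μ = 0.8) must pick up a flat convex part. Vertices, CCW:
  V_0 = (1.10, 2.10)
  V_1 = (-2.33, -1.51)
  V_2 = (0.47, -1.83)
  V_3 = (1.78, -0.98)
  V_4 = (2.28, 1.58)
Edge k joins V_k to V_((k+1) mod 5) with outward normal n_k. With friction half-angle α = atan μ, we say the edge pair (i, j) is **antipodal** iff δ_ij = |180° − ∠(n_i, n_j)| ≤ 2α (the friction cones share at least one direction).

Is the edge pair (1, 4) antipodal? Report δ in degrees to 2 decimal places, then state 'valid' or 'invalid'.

α = atan 0.8 = 38.66°;  2α = 77.32°
edge 1: e_1 = (+2.80, -0.32);  n_1 = (-0.1135, -0.9935)
edge 4: e_4 = (-1.18, +0.52);  n_4 = (+0.4033, +0.9151)
∠(n_1, n_4) = 162.74°
δ = |180° − 162.74°| = 17.26°
17.26° ≤ 2α = 77.32°  →  valid

δ = 17.26°, valid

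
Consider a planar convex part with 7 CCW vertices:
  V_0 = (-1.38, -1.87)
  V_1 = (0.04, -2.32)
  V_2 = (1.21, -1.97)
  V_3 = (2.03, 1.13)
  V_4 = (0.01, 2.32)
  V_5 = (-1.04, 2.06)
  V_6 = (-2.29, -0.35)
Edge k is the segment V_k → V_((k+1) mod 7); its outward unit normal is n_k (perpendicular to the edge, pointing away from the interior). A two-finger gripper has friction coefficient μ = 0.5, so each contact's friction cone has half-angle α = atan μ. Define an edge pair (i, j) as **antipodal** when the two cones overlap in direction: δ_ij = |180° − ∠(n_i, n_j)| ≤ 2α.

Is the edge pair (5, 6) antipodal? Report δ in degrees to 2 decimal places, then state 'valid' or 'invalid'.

α = atan 0.5 = 26.57°;  2α = 53.13°
edge 5: e_5 = (-1.25, -2.41);  n_5 = (-0.8877, +0.4604)
edge 6: e_6 = (+0.91, -1.52);  n_6 = (-0.8580, -0.5137)
∠(n_5, n_6) = 58.32°
δ = |180° − 58.32°| = 121.68°
121.68° > 2α = 53.13°  →  invalid

δ = 121.68°, invalid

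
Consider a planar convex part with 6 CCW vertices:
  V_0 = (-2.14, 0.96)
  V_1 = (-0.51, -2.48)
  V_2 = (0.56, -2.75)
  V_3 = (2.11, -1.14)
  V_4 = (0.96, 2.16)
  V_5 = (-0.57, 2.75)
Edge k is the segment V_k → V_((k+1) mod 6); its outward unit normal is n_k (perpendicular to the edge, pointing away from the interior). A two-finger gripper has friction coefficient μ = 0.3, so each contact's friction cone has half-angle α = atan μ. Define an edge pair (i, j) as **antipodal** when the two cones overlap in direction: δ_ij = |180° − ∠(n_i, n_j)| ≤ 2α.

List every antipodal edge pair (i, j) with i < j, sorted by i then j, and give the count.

count = 3; pairs: (0,3), (1,4), (2,5)

α = atan 0.3 = 16.70°;  2α = 33.40°
n_0 = (-0.9037, -0.4282)
n_1 = (-0.2447, -0.9696)
n_2 = (+0.7204, -0.6936)
n_3 = (+0.9443, +0.3291)
n_4 = (+0.3598, +0.9330)
n_5 = (-0.7518, +0.6594)
  (0,1): δ = 129.52°  ·
  (0,2): δ = 69.27°  ·
  (0,3): δ = 6.14°  ✓
  (0,4): δ = 43.56°  ·
  (0,5): δ = 113.39°  ·
  (1,2): δ = 119.75°  ·
  (1,3): δ = 56.63°  ·
  (1,4): δ = 6.93°  ✓
  (1,5): δ = 62.91°  ·
  (2,3): δ = 116.88°  ·
  (2,4): δ = 67.18°  ·
  (2,5): δ = 2.66°  ✓
  (3,4): δ = 130.30°  ·
  (3,5): δ = 60.47°  ·
  (4,5): δ = 110.17°  ·
antipodal pairs: 3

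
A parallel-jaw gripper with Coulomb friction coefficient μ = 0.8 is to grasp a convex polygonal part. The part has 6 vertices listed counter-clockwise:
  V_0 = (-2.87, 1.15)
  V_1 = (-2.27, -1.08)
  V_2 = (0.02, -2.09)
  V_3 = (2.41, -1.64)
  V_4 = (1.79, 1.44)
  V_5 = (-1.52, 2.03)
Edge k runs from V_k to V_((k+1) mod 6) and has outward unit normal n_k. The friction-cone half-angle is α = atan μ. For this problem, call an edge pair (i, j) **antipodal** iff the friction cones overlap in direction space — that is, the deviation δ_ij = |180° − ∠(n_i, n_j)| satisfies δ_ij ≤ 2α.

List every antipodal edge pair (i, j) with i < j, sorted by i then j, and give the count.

α = atan 0.8 = 38.66°;  2α = 77.32°
n_0 = (-0.9657, -0.2598)
n_1 = (-0.4035, -0.9150)
n_2 = (+0.1850, -0.9827)
n_3 = (+0.9803, +0.1973)
n_4 = (+0.1755, +0.9845)
n_5 = (-0.5461, +0.8377)
  (0,1): δ = 128.86°  ·
  (0,2): δ = 94.40°  ·
  (0,3): δ = 3.68°  ✓
  (0,4): δ = 64.83°  ✓
  (0,5): δ = 108.04°  ·
  (1,2): δ = 145.54°  ·
  (1,3): δ = 54.82°  ✓
  (1,4): δ = 13.69°  ✓
  (1,5): δ = 56.90°  ✓
  (2,3): δ = 89.28°  ·
  (2,4): δ = 20.77°  ✓
  (2,5): δ = 22.44°  ✓
  (3,4): δ = 111.49°  ·
  (3,5): δ = 68.28°  ✓
  (4,5): δ = 136.79°  ·
antipodal pairs: 8

count = 8; pairs: (0,3), (0,4), (1,3), (1,4), (1,5), (2,4), (2,5), (3,5)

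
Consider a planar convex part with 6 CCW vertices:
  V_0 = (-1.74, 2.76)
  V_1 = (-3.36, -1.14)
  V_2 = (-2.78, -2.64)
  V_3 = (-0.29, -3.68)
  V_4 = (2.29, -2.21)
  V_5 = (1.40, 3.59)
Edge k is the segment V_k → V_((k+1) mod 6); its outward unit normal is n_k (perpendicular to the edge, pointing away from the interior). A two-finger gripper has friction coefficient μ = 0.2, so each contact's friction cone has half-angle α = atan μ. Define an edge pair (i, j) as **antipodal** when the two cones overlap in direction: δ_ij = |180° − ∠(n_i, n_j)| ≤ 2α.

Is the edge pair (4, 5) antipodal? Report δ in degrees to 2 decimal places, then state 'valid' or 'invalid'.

α = atan 0.2 = 11.31°;  2α = 22.62°
edge 4: e_4 = (-0.89, +5.80);  n_4 = (+0.9884, +0.1517)
edge 5: e_5 = (-3.14, -0.83);  n_5 = (-0.2556, +0.9668)
∠(n_4, n_5) = 96.08°
δ = |180° − 96.08°| = 83.92°
83.92° > 2α = 22.62°  →  invalid

δ = 83.92°, invalid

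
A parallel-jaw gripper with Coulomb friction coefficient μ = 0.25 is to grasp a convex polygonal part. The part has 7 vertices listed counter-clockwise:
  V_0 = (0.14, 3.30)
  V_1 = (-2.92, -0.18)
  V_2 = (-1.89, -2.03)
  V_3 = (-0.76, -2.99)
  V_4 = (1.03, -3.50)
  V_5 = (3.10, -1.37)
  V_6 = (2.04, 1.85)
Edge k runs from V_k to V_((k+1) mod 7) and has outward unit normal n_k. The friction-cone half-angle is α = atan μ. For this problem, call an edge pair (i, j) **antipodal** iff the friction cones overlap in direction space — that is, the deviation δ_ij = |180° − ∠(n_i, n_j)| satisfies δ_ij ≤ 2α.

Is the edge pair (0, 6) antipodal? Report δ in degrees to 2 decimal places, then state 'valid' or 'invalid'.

δ = 93.98°, invalid

α = atan 0.25 = 14.04°;  2α = 28.07°
edge 0: e_0 = (-3.06, -3.48);  n_0 = (-0.7510, +0.6603)
edge 6: e_6 = (-1.90, +1.45);  n_6 = (+0.6067, +0.7950)
∠(n_0, n_6) = 86.02°
δ = |180° − 86.02°| = 93.98°
93.98° > 2α = 28.07°  →  invalid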